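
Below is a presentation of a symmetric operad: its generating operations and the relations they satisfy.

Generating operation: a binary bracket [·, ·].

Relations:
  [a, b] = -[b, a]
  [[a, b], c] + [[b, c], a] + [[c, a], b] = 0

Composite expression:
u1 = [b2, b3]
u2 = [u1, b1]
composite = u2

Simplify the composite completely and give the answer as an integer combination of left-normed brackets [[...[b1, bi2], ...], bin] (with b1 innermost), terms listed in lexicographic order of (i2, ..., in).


-[[b1, b2], b3] + [[b1, b3], b2]

A multilinear Lie element is pinned by b1-initial words (b1 innermost).
Composite bracket: [[b2, b3], b1]
Applying ab - ba throughout gives 4 signed words (2^2 = 4).
Only words starting with b1 matter:
  b1b2b3 appears with sign -1, giving the term -[[b1, b2], b3]
  b1b3b2 appears with sign +1, giving the term +[[b1, b3], b2]


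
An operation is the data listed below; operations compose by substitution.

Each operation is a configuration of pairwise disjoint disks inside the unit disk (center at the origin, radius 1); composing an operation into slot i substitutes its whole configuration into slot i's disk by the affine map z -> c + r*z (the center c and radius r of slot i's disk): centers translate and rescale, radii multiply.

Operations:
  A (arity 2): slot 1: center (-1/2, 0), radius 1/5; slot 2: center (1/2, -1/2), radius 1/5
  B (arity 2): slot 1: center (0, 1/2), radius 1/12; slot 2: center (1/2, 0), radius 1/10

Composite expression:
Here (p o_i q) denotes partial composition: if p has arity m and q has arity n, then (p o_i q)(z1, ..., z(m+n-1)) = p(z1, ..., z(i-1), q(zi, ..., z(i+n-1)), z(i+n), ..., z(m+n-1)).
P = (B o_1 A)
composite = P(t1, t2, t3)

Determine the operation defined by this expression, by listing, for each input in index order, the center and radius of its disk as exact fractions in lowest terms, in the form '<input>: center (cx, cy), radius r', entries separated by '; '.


t1: center (-1/24, 1/2), radius 1/60; t2: center (1/24, 11/24), radius 1/60; t3: center (1/2, 0), radius 1/10

Only the slot chain above each t matters under B; compose those maps.
for t1, the 2-step affine chain lands on center (-1/24, 1/2), radius 1/60
for t2, the 2-step affine chain lands on center (1/24, 11/24), radius 1/60
for t3, the 1-step affine chain lands on center (1/2, 0), radius 1/10


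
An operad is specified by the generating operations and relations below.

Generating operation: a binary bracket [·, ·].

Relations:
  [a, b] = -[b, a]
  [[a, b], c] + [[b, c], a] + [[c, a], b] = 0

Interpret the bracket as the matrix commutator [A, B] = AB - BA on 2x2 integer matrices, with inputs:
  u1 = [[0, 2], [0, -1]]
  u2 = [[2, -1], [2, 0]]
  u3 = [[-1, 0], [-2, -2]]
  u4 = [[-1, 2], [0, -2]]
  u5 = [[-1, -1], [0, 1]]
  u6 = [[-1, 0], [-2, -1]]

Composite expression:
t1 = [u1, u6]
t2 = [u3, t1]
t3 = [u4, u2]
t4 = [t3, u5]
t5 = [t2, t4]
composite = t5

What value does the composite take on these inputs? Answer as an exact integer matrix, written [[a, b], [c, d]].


[[252, 0], [-56, -252]]


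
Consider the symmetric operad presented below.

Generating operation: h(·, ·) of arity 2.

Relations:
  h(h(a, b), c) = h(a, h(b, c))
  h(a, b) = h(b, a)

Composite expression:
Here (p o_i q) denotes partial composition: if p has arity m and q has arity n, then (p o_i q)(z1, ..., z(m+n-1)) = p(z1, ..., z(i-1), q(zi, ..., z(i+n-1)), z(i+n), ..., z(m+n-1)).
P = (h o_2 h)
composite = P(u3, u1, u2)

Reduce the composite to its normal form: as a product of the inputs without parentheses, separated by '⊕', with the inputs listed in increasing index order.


Reordering under h is free, so list the u-inputs canonically.
h(u1, u2) reduces to u1 ⊕ u2
h(u3, h(u1, u2)) reduces to u3 ⊕ u1 ⊕ u2
putting the inputs in ascending order: u1 ⊕ u2 ⊕ u3

u1 ⊕ u2 ⊕ u3


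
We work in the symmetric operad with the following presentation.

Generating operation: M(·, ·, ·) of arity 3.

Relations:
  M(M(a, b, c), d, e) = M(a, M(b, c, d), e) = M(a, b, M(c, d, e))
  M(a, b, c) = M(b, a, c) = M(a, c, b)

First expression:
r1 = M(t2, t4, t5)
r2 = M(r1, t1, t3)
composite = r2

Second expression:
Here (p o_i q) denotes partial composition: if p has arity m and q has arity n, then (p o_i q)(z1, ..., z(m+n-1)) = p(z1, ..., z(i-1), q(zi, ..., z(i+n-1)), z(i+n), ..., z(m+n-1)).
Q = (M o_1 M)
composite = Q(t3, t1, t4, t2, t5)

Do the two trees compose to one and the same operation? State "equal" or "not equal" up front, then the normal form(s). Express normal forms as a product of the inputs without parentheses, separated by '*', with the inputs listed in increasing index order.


equal — both sides give t1 * t2 * t3 * t4 * t5

The first expression reduces to t1 * t2 * t3 * t4 * t5
The second expression reduces to t1 * t2 * t3 * t4 * t5
Same normal form: equal.


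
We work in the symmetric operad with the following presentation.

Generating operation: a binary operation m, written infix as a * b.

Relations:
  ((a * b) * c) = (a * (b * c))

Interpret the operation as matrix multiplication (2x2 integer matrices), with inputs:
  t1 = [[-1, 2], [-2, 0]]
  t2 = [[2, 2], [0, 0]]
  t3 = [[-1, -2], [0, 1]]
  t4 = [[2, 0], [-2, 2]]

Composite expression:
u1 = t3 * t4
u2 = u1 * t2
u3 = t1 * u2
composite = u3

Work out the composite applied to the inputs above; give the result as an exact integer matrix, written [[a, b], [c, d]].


[[-12, -12], [-8, -8]]

(t3 * t4) = [[2, -4], [-2, 2]]
((t3 * t4) * t2) = [[4, 4], [-4, -4]]
(t1 * ((t3 * t4) * t2)) = [[-12, -12], [-8, -8]]


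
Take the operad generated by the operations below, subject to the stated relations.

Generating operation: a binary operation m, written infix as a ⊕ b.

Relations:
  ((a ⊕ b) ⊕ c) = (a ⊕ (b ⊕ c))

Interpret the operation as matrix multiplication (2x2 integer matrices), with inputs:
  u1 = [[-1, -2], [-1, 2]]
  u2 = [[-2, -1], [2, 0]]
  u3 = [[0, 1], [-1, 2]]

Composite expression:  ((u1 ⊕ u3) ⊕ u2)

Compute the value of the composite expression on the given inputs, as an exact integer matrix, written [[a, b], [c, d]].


[[-14, -2], [10, 2]]

(u1 ⊕ u3) = [[2, -5], [-2, 3]]
((u1 ⊕ u3) ⊕ u2) = [[-14, -2], [10, 2]]


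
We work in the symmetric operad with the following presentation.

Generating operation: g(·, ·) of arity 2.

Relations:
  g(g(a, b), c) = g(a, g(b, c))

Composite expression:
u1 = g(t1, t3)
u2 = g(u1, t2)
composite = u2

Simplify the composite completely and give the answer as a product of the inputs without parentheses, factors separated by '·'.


t1 · t3 · t2

Key point: g is associative — brackets drop, the t-order remains.
g(t1, t3) collapses to t1 · t3
g(g(t1, t3), t2) collapses to t1 · t3 · t2


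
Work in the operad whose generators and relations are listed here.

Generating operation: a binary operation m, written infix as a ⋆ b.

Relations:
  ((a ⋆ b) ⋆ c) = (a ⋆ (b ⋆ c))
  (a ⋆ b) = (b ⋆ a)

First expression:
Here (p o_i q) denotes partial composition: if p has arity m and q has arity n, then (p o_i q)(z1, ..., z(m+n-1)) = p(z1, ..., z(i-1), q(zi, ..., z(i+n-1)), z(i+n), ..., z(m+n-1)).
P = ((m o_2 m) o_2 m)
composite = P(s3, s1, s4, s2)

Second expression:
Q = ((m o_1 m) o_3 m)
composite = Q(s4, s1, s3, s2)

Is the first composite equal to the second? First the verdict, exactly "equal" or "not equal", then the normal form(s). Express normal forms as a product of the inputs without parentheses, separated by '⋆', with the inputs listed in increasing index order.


The first expression reduces to s1 ⋆ s2 ⋆ s3 ⋆ s4
The second expression reduces to s1 ⋆ s2 ⋆ s3 ⋆ s4
Both agree, so they are equal.

equal — both sides give s1 ⋆ s2 ⋆ s3 ⋆ s4


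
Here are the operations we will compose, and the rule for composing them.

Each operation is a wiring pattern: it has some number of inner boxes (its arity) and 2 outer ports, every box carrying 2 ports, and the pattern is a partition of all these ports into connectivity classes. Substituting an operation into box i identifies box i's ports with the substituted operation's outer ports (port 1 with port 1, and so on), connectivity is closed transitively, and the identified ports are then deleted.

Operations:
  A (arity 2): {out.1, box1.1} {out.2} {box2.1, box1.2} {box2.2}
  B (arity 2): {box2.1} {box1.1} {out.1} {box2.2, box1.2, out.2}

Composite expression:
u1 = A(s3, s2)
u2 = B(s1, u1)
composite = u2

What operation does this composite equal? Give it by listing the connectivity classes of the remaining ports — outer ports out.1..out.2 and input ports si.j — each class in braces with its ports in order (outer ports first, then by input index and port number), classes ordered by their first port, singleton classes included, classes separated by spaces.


{out.1} {out.2, s1.2} {s1.1} {s2.1, s3.2} {s2.2} {s3.1}

Connectivity passes through glued B-boundaries; trace each wire chain.
after A, the pattern on (s3, s2) reads {out.1, s3.1} {out.2} {s2.1, s3.2} {s2.2} (out.j = its outer ports)
after B, the pattern on (s1, s3, s2) reads {out.1} {out.2, s1.2} {s1.1} {s2.1, s3.2} {s2.2} {s3.1} (out.j = its outer ports)


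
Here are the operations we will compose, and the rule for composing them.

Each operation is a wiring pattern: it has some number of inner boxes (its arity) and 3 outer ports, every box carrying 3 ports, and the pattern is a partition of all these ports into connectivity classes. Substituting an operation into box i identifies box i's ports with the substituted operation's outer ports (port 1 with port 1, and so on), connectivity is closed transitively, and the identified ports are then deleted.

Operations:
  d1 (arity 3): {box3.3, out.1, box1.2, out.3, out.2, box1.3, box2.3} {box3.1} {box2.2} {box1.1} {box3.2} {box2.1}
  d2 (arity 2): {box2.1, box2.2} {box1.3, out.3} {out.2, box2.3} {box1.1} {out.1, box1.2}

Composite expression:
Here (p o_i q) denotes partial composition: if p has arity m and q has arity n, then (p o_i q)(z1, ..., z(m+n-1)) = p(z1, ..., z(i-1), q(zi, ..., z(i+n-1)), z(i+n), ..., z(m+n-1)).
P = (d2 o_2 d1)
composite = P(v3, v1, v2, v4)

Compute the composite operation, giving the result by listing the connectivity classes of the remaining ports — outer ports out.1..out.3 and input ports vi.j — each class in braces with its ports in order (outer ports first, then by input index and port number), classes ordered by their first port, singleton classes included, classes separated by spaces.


{out.1, v3.2} {out.2, v1.2, v1.3, v2.3, v4.3} {out.3, v3.3} {v1.1} {v2.1} {v2.2} {v3.1} {v4.1} {v4.2}

Connectivity passes through glued d2-boundaries; trace each wire chain.
stage d1: inputs (v1, v2, v4), connectivity {out.1, out.2, out.3, v1.2, v1.3, v2.3, v4.3} {v1.1} {v2.1} {v2.2} {v4.1} {v4.2}, out.j its boundary
stage d2: inputs (v3, v1, v2, v4), connectivity {out.1, v3.2} {out.2, v1.2, v1.3, v2.3, v4.3} {out.3, v3.3} {v1.1} {v2.1} {v2.2} {v3.1} {v4.1} {v4.2}, out.j its boundary


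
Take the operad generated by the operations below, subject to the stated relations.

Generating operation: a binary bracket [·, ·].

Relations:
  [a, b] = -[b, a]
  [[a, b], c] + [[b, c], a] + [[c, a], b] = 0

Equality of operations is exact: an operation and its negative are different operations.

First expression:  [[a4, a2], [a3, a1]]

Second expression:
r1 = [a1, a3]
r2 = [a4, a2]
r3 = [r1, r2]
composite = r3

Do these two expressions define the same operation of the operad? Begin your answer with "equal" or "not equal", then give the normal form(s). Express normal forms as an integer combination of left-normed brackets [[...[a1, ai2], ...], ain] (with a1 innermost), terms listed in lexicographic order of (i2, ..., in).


equal — both sides give -[[[a1, a3], a2], a4] + [[[a1, a3], a4], a2]

In normal form, the first expression is -[[[a1, a3], a2], a4] + [[[a1, a3], a4], a2]
In normal form, the second expression is -[[[a1, a3], a2], a4] + [[[a1, a3], a4], a2]
The normal forms match — equal.


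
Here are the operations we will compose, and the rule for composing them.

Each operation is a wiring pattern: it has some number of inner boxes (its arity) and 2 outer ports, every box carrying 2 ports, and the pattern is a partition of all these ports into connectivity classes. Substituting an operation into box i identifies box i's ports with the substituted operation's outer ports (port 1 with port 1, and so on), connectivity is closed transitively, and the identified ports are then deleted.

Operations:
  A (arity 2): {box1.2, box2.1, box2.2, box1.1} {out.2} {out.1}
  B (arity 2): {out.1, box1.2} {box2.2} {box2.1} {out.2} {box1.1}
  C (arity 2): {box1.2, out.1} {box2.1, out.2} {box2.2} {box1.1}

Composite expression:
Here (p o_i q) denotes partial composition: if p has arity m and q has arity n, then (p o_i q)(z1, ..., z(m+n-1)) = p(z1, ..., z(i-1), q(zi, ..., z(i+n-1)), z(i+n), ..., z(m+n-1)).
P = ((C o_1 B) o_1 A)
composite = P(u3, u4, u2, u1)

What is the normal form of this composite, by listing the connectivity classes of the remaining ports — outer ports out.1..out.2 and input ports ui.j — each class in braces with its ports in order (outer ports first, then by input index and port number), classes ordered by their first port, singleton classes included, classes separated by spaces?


{out.1} {out.2, u1.1} {u1.2} {u2.1} {u2.2} {u3.1, u3.2, u4.1, u4.2}

Reachability decides: close wires over C-identified ports.
after A, the pattern on (u3, u4) reads {out.1} {out.2} {u3.1, u3.2, u4.1, u4.2} (out.j = its outer ports)
after B, the pattern on (u3, u4, u2) reads {out.1} {out.2} {u2.1} {u2.2} {u3.1, u3.2, u4.1, u4.2} (out.j = its outer ports)
after C, the pattern on (u3, u4, u2, u1) reads {out.1} {out.2, u1.1} {u1.2} {u2.1} {u2.2} {u3.1, u3.2, u4.1, u4.2} (out.j = its outer ports)


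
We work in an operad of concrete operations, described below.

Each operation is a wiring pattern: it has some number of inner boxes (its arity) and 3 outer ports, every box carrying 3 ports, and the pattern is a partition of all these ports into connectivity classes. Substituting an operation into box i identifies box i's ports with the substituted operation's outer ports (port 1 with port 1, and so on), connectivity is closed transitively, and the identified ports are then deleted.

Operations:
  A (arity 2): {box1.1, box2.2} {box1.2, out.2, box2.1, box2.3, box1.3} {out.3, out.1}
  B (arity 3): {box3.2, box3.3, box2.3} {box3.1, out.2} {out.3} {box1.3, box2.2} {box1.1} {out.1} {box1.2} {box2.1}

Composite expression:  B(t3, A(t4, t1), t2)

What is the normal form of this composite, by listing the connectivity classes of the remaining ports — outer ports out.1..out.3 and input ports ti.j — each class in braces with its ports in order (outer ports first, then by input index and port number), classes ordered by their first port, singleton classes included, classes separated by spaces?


Two ports join when wires chain via B-identified ports.
after A, the pattern on (t4, t1) reads {out.1, out.3} {out.2, t1.1, t1.3, t4.2, t4.3} {t1.2, t4.1} (out.j = its outer ports)
after B, the pattern on (t3, t4, t1, t2) reads {out.1} {out.2, t2.1} {out.3} {t1.1, t1.3, t3.3, t4.2, t4.3} {t1.2, t4.1} {t2.2, t2.3} {t3.1} {t3.2} (out.j = its outer ports)

{out.1} {out.2, t2.1} {out.3} {t1.1, t1.3, t3.3, t4.2, t4.3} {t1.2, t4.1} {t2.2, t2.3} {t3.1} {t3.2}


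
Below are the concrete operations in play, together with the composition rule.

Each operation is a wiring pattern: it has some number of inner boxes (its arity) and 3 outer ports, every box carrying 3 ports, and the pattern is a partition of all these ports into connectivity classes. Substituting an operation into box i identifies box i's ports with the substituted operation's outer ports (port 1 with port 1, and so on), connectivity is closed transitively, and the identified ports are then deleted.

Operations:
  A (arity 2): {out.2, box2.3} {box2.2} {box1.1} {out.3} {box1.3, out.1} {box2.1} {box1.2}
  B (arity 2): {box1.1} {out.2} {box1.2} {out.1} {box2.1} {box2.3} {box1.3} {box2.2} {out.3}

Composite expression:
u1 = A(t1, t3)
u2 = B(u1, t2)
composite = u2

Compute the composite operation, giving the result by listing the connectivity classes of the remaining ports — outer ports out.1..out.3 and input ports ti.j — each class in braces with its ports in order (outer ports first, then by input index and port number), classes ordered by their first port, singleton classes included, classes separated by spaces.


{out.1} {out.2} {out.3} {t1.1} {t1.2} {t1.3} {t2.1} {t2.2} {t2.3} {t3.1} {t3.2} {t3.3}

Substituting into B glues patterns; closure does the rest.
A over (t1, t3) gives {out.1, t1.3} {out.2, t3.3} {out.3} {t1.1} {t1.2} {t3.1} {t3.2}, out.j being that stage's outer ports
B over (t1, t3, t2) gives {out.1} {out.2} {out.3} {t1.1} {t1.2} {t1.3} {t2.1} {t2.2} {t2.3} {t3.1} {t3.2} {t3.3}, out.j being that stage's outer ports


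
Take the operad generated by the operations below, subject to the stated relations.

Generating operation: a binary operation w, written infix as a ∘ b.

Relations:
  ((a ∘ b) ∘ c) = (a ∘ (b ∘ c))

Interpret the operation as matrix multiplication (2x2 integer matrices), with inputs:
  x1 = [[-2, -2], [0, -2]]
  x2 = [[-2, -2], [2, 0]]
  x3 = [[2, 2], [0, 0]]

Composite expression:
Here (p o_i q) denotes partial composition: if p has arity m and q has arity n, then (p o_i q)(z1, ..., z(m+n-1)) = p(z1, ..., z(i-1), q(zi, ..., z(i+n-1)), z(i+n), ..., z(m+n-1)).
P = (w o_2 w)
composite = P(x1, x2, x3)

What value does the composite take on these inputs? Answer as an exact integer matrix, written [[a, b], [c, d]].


(x2 ∘ x3) = [[-4, -4], [4, 4]]
(x1 ∘ (x2 ∘ x3)) = [[0, 0], [-8, -8]]

[[0, 0], [-8, -8]]


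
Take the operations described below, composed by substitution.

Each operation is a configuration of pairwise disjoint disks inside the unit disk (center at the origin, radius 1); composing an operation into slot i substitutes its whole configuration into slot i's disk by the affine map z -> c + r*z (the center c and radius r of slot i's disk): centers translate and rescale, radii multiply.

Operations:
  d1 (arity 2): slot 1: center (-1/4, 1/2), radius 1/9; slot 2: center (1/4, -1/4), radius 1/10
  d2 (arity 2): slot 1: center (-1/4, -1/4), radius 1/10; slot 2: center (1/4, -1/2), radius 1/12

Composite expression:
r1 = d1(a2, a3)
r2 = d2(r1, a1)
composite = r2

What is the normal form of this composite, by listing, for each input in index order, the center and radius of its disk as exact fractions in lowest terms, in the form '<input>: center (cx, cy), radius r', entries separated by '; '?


a1: center (1/4, -1/2), radius 1/12; a2: center (-11/40, -1/5), radius 1/90; a3: center (-9/40, -11/40), radius 1/100


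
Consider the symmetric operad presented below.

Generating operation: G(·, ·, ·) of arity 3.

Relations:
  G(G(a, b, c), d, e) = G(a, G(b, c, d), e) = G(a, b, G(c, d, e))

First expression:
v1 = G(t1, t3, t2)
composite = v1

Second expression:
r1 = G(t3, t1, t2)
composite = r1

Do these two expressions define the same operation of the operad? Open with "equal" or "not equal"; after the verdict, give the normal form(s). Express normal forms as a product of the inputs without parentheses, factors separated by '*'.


not equal: they reduce to t1 * t3 * t2 and t3 * t1 * t2

The first expression reduces to t1 * t3 * t2
The second expression reduces to t3 * t1 * t2
No match — not equal.


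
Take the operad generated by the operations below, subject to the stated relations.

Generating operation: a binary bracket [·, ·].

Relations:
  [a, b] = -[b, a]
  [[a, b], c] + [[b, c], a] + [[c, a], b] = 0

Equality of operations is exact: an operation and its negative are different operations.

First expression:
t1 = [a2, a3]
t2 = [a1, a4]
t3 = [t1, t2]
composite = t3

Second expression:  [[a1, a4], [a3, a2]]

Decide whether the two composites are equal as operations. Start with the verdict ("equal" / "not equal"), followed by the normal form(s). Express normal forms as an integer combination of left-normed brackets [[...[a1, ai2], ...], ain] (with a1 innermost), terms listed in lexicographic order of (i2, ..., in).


equal; the common form is -[[[a1, a4], a2], a3] + [[[a1, a4], a3], a2]


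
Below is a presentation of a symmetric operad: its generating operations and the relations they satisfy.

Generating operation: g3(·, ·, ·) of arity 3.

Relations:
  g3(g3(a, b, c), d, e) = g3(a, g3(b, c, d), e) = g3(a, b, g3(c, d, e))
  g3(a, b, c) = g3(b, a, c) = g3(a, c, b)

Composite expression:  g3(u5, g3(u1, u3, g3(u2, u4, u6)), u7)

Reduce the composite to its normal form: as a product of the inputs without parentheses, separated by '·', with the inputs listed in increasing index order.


u1 · u2 · u3 · u4 · u5 · u6 · u7

Reordering under g3 is free, so list the u-inputs canonically.
g3(u2, u4, u6) linearizes to u2 · u4 · u6
g3(u1, u3, g3(u2, u4, u6)) linearizes to u1 · u3 · u2 · u4 · u6
g3(u5, g3(u1, u3, g3(u2, u4, u6)), u7) linearizes to u5 · u1 · u3 · u2 · u4 · u6 · u7
putting the inputs in ascending order: u1 · u2 · u3 · u4 · u5 · u6 · u7


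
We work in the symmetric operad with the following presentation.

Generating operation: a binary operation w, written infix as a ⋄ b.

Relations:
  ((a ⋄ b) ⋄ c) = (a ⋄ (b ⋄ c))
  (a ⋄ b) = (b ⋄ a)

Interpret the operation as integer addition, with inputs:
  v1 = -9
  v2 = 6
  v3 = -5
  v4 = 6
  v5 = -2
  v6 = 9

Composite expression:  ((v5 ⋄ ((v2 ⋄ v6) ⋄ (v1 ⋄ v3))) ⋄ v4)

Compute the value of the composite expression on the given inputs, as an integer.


(v2 ⋄ v6) = 15
(v1 ⋄ v3) = -14
((v2 ⋄ v6) ⋄ (v1 ⋄ v3)) = 1
(v5 ⋄ ((v2 ⋄ v6) ⋄ (v1 ⋄ v3))) = -1
((v5 ⋄ ((v2 ⋄ v6) ⋄ (v1 ⋄ v3))) ⋄ v4) = 5

5


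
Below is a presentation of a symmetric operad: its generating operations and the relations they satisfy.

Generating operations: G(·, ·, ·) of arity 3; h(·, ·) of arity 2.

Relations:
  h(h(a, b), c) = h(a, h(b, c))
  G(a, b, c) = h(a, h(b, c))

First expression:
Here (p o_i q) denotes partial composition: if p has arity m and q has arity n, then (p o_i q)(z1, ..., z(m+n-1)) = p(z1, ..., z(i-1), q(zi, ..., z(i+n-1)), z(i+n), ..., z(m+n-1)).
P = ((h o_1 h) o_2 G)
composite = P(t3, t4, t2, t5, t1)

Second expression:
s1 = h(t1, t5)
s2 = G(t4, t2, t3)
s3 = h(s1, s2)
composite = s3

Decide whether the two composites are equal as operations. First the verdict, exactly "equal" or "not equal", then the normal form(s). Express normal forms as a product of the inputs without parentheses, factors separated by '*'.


The first expression, normalized: t3 * t4 * t2 * t5 * t1
The second expression, normalized: t1 * t5 * t4 * t2 * t3
Different reductions; not equal.

not equal; the first gives t3 * t4 * t2 * t5 * t1 and the second t1 * t5 * t4 * t2 * t3


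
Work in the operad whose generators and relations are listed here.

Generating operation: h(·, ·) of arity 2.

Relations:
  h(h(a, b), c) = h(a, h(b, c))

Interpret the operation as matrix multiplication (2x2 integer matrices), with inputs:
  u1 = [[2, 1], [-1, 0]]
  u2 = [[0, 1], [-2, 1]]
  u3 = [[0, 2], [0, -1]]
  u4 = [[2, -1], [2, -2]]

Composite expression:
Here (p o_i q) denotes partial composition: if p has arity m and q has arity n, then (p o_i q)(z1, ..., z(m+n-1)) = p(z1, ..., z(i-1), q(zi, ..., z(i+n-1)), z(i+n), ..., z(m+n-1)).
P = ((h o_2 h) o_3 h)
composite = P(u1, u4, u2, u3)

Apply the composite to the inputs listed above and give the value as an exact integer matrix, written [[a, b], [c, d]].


h(u2, u3) = [[0, -1], [0, -5]]
h(u4, h(u2, u3)) = [[0, 3], [0, 8]]
h(u1, h(u4, h(u2, u3))) = [[0, 14], [0, -3]]

[[0, 14], [0, -3]]


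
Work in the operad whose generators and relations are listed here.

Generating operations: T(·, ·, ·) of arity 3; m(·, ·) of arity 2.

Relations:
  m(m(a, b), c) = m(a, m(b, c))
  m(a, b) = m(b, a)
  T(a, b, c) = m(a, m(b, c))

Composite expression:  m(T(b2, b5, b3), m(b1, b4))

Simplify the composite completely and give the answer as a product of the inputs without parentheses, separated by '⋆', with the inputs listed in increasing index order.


b1 ⋆ b2 ⋆ b3 ⋆ b4 ⋆ b5

Any arrangement under m is one operation, so sort the b-inputs.
T(b2, b5, b3) spells out as b2 ⋆ b5 ⋆ b3
m(b1, b4) spells out as b1 ⋆ b4
m(T(b2, b5, b3), m(b1, b4)) spells out as b2 ⋆ b5 ⋆ b3 ⋆ b1 ⋆ b4
sorting the factors by input index: b1 ⋆ b2 ⋆ b3 ⋆ b4 ⋆ b5


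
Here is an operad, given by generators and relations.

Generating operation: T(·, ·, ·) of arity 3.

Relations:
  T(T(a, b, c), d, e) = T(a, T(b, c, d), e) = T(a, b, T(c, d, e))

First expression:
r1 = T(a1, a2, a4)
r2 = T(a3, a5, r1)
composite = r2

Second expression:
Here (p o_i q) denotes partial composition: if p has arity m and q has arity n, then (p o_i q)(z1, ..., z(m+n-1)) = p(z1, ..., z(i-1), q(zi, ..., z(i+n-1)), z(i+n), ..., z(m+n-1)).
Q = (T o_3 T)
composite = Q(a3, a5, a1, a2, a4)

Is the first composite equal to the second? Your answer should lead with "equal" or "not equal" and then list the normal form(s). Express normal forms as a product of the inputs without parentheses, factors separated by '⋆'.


equal; the common form is a3 ⋆ a5 ⋆ a1 ⋆ a2 ⋆ a4

The first composite normalizes to a3 ⋆ a5 ⋆ a1 ⋆ a2 ⋆ a4
The second composite normalizes to a3 ⋆ a5 ⋆ a1 ⋆ a2 ⋆ a4
The forms coincide; equal.


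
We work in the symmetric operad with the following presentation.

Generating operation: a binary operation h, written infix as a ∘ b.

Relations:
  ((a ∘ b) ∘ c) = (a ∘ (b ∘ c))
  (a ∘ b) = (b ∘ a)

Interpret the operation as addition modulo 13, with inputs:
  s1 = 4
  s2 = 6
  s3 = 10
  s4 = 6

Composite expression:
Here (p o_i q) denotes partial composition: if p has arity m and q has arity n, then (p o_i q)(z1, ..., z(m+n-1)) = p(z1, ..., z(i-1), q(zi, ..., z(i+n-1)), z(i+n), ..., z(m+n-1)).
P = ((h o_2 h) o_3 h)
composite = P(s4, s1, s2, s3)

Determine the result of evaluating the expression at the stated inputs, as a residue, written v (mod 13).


0 (mod 13)

(s2 ∘ s3) = 3
(s1 ∘ (s2 ∘ s3)) = 7
(s4 ∘ (s1 ∘ (s2 ∘ s3))) = 0


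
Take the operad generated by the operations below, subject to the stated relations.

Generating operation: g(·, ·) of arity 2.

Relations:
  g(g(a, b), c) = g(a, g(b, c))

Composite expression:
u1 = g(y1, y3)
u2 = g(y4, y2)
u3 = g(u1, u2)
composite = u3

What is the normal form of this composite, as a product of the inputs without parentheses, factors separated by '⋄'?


Key point: g is associative — brackets drop, the y-order remains.
g(y1, y3) unparenthesizes to y1 ⋄ y3
g(y4, y2) unparenthesizes to y4 ⋄ y2
g(g(y1, y3), g(y4, y2)) unparenthesizes to y1 ⋄ y3 ⋄ y4 ⋄ y2

y1 ⋄ y3 ⋄ y4 ⋄ y2


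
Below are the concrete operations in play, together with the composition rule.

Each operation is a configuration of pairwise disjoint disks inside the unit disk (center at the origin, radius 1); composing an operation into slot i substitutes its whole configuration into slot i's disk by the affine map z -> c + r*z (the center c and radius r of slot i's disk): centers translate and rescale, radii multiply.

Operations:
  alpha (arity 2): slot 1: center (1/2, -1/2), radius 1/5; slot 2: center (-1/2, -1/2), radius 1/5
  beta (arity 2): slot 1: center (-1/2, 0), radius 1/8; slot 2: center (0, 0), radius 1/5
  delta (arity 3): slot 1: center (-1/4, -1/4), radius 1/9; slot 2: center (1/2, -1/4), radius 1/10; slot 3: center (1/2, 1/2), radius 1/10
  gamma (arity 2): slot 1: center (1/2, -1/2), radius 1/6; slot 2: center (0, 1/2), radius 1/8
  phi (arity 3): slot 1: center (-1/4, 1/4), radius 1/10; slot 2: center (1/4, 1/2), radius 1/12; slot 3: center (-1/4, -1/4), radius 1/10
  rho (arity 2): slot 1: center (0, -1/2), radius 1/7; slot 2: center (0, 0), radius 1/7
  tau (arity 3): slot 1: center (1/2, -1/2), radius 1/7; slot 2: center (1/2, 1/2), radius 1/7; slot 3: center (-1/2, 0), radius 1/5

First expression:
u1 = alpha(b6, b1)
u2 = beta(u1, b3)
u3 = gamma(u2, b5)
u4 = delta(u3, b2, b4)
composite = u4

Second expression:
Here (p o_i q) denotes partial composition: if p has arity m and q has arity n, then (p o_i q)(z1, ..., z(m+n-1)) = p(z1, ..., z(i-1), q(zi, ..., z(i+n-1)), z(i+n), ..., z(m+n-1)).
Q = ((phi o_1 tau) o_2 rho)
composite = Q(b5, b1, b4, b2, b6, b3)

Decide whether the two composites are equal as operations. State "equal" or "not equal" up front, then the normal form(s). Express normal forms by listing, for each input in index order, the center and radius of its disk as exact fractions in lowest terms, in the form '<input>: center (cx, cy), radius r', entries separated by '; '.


not equal: they reduce to b1: center (-59/288, -265/864), radius 1/2160; b2: center (1/2, -1/4), radius 1/10; b3: center (-7/36, -11/36), radius 1/270; b4: center (1/2, 1/2), radius 1/10; b5: center (-1/4, -7/36), radius 1/72; b6: center (-175/864, -265/864), radius 1/2160 and b1: center (-1/5, 41/140), radius 1/490; b2: center (-3/10, 1/4), radius 1/50; b3: center (-1/4, -1/4), radius 1/10; b4: center (-1/5, 3/10), radius 1/490; b5: center (-1/5, 1/5), radius 1/70; b6: center (1/4, 1/2), radius 1/12

The first expression reduces to b1: center (-59/288, -265/864), radius 1/2160; b2: center (1/2, -1/4), radius 1/10; b3: center (-7/36, -11/36), radius 1/270; b4: center (1/2, 1/2), radius 1/10; b5: center (-1/4, -7/36), radius 1/72; b6: center (-175/864, -265/864), radius 1/2160
The second expression reduces to b1: center (-1/5, 41/140), radius 1/490; b2: center (-3/10, 1/4), radius 1/50; b3: center (-1/4, -1/4), radius 1/10; b4: center (-1/5, 3/10), radius 1/490; b5: center (-1/5, 1/5), radius 1/70; b6: center (1/4, 1/2), radius 1/12
Different reductions; not equal.


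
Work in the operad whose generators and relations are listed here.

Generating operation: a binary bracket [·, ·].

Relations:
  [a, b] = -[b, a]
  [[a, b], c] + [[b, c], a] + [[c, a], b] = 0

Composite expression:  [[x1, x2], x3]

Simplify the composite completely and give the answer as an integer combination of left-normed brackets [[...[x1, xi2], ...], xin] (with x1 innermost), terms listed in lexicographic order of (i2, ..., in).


[[x1, x2], x3]

Expand each bracket as ab - ba; the x1-initial words give the coefficients.
Composite bracket: [[x1, x2], x3]
Expanding via [a, b] = ab - ba: 4 signed words (2^2 = 4).
Words beginning with x1 determine it all:
  from x1x2x3, sign +1: term +[[x1, x2], x3]


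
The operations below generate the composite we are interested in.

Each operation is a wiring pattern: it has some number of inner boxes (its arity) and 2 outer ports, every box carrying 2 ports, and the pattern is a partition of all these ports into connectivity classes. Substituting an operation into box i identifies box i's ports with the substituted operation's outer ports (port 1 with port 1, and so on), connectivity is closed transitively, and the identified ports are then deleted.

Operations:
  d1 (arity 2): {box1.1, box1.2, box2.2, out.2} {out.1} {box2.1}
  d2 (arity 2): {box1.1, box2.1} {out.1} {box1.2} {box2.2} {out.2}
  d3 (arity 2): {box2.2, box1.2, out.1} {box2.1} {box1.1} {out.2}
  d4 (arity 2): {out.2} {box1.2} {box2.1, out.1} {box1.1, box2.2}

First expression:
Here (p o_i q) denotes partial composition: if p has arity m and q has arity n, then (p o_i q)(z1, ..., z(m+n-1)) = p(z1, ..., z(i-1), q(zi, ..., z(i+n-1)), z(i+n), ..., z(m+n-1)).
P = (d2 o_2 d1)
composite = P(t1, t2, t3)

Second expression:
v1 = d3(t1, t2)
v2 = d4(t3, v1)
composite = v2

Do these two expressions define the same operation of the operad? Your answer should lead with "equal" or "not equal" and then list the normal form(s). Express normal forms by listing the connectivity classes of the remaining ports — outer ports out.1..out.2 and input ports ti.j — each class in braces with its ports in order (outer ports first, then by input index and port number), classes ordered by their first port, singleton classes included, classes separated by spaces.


not equal; first: {out.1} {out.2} {t1.1} {t1.2} {t2.1, t2.2, t3.2} {t3.1}; second: {out.1, t1.2, t2.2} {out.2} {t1.1} {t2.1} {t3.1} {t3.2}

The first composite normalizes to {out.1} {out.2} {t1.1} {t1.2} {t2.1, t2.2, t3.2} {t3.1}
The second composite normalizes to {out.1, t1.2, t2.2} {out.2} {t1.1} {t2.1} {t3.1} {t3.2}
Distinct normal forms: not equal.


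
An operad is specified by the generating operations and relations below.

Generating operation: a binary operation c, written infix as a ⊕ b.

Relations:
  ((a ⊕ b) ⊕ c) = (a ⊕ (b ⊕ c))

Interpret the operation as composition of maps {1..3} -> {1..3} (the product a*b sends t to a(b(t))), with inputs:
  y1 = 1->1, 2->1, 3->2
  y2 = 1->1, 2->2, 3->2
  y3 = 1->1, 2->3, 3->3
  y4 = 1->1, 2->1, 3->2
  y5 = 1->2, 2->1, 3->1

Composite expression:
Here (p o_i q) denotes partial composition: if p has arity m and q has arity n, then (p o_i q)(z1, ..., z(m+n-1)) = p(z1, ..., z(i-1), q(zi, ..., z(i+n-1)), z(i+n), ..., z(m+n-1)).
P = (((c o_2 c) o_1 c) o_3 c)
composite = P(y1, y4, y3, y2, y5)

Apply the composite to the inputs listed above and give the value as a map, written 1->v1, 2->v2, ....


(y1 ⊕ y4) = 1->1, 2->1, 3->1
(y3 ⊕ y2) = 1->1, 2->3, 3->3
((y3 ⊕ y2) ⊕ y5) = 1->3, 2->1, 3->1
((y1 ⊕ y4) ⊕ ((y3 ⊕ y2) ⊕ y5)) = 1->1, 2->1, 3->1

1->1, 2->1, 3->1


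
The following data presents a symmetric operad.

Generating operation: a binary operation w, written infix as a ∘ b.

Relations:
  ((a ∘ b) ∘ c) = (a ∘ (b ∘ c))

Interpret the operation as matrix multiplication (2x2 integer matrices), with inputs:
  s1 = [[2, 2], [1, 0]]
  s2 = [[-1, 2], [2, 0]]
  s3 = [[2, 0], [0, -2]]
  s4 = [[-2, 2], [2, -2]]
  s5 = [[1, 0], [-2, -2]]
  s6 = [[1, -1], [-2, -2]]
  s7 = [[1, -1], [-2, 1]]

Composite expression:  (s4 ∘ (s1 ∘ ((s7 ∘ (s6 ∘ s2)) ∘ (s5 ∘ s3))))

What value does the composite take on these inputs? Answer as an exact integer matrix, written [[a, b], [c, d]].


(s6 ∘ s2) = [[-3, 2], [-2, -4]]
(s7 ∘ (s6 ∘ s2)) = [[-1, 6], [4, -8]]
(s5 ∘ s3) = [[2, 0], [-4, 4]]
((s7 ∘ (s6 ∘ s2)) ∘ (s5 ∘ s3)) = [[-26, 24], [40, -32]]
(s1 ∘ ((s7 ∘ (s6 ∘ s2)) ∘ (s5 ∘ s3))) = [[28, -16], [-26, 24]]
(s4 ∘ (s1 ∘ ((s7 ∘ (s6 ∘ s2)) ∘ (s5 ∘ s3)))) = [[-108, 80], [108, -80]]

[[-108, 80], [108, -80]]


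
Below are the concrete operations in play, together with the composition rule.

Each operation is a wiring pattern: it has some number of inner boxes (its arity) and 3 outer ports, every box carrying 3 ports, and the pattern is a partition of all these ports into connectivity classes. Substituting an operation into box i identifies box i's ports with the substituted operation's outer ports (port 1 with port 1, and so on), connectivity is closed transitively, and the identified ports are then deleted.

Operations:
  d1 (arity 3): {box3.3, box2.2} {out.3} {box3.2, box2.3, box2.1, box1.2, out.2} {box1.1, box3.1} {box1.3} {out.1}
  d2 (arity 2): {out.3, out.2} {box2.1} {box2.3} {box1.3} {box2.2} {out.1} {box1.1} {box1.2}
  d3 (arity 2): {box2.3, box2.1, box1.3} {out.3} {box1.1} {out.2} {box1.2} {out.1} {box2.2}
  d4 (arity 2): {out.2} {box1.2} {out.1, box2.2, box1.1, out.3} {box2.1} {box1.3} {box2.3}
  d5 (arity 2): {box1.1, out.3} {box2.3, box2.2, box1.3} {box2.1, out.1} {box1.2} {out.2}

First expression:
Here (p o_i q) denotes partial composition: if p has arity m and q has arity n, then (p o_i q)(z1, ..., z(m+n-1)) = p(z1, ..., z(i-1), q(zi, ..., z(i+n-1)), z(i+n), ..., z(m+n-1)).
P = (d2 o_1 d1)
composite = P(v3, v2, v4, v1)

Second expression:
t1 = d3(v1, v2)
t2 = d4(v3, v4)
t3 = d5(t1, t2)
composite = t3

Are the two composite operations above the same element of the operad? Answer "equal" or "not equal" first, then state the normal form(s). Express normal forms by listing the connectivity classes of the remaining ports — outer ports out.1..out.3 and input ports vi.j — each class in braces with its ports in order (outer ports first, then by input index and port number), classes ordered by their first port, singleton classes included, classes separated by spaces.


In normal form, the first expression is {out.1} {out.2, out.3} {v1.1} {v1.2} {v1.3} {v2.1, v2.3, v3.2, v4.2} {v2.2, v4.3} {v3.1, v4.1} {v3.3}
In normal form, the second expression is {out.1, v3.1, v4.2} {out.2} {out.3} {v1.1} {v1.2} {v1.3, v2.1, v2.3} {v2.2} {v3.2} {v3.3} {v4.1} {v4.3}
They disagree, so not equal.

not equal; the first gives {out.1} {out.2, out.3} {v1.1} {v1.2} {v1.3} {v2.1, v2.3, v3.2, v4.2} {v2.2, v4.3} {v3.1, v4.1} {v3.3} and the second {out.1, v3.1, v4.2} {out.2} {out.3} {v1.1} {v1.2} {v1.3, v2.1, v2.3} {v2.2} {v3.2} {v3.3} {v4.1} {v4.3}


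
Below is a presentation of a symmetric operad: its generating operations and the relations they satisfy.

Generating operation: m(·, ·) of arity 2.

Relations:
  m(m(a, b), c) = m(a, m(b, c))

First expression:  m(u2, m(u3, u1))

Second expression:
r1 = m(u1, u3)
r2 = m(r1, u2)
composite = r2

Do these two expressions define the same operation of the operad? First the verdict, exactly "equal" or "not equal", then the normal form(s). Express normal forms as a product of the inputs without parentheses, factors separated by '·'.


The first expression reduces to u2 · u3 · u1
The second expression reduces to u1 · u3 · u2
Distinct normal forms: not equal.

not equal — first u2 · u3 · u1, second u1 · u3 · u2


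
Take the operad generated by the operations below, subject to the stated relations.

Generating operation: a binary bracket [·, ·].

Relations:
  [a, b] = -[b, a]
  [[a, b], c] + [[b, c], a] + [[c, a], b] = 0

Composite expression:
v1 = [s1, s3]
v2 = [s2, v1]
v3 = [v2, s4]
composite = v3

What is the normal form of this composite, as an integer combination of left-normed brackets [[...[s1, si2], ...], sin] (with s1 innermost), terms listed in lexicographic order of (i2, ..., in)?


Left-normed coefficients sit on the s1-initial expansion words.
Composite bracket: [[s2, [s1, s3]], s4]
The bracket unfolds into 8 signed words via [a, b] = ab - ba (2^3 = 8).
Only words starting with s1 matter:
  s1s3s2s4 (sign -1) contributes -[[[s1, s3], s2], s4]

-[[[s1, s3], s2], s4]


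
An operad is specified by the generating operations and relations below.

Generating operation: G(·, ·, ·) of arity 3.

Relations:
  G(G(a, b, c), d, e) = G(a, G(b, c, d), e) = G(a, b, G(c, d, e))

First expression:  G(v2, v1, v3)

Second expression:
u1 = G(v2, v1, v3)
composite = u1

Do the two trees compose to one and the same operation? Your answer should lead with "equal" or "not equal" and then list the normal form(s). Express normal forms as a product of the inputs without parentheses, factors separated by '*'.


The first expression reduces to v2 * v1 * v3
The second expression reduces to v2 * v1 * v3
The forms coincide; equal.

equal — both sides give v2 * v1 * v3


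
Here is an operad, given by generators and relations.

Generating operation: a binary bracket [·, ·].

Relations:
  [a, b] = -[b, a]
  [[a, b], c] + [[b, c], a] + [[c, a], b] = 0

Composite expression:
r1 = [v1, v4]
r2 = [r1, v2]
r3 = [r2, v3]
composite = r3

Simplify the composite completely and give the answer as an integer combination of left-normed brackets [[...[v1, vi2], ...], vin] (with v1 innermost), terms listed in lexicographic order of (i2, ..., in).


[[[v1, v4], v2], v3]

A multilinear Lie element is pinned by v1-initial words (v1 innermost).
Composite bracket: [[[v1, v4], v2], v3]
Full expansion: 8 signed words from ab - ba (2^3 = 8).
Only words starting with v1 matter:
  v1v4v2v3 appears with sign +1, giving the term +[[[v1, v4], v2], v3]


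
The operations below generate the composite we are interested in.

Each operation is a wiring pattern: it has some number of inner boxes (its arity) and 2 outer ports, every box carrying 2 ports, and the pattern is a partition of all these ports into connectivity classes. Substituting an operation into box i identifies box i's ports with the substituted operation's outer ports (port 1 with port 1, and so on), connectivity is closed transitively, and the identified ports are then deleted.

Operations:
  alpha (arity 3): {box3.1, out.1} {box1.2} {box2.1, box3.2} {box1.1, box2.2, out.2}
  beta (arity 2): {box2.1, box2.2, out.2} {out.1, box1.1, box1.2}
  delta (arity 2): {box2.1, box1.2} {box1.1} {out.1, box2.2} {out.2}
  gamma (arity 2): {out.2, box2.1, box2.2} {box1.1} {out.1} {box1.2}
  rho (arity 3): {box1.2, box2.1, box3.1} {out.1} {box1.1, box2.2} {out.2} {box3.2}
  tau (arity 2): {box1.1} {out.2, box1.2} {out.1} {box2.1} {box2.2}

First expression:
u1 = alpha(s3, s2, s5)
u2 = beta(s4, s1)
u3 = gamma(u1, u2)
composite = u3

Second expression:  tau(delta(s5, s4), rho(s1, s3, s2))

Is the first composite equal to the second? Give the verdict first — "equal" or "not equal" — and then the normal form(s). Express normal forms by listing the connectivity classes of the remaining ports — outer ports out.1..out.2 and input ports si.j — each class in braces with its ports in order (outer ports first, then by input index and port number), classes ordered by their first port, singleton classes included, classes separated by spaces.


not equal — first {out.1} {out.2, s1.1, s1.2, s4.1, s4.2} {s2.1, s5.2} {s2.2, s3.1} {s3.2} {s5.1}, second {out.1} {out.2} {s1.1, s3.2} {s1.2, s2.1, s3.1} {s2.2} {s4.1, s5.2} {s4.2} {s5.1}

The first expression, normalized: {out.1} {out.2, s1.1, s1.2, s4.1, s4.2} {s2.1, s5.2} {s2.2, s3.1} {s3.2} {s5.1}
The second expression, normalized: {out.1} {out.2} {s1.1, s3.2} {s1.2, s2.1, s3.1} {s2.2} {s4.1, s5.2} {s4.2} {s5.1}
They disagree, so not equal.
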